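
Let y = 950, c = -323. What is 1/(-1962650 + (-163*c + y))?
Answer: -1/1909051 ≈ -5.2382e-7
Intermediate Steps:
1/(-1962650 + (-163*c + y)) = 1/(-1962650 + (-163*(-323) + 950)) = 1/(-1962650 + (52649 + 950)) = 1/(-1962650 + 53599) = 1/(-1909051) = -1/1909051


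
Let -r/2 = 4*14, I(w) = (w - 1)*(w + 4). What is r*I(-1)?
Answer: 672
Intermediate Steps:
I(w) = (-1 + w)*(4 + w)
r = -112 (r = -8*14 = -2*56 = -112)
r*I(-1) = -112*(-4 + (-1)² + 3*(-1)) = -112*(-4 + 1 - 3) = -112*(-6) = 672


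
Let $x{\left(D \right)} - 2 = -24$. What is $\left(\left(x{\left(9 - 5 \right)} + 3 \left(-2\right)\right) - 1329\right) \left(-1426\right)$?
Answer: $1935082$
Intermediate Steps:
$x{\left(D \right)} = -22$ ($x{\left(D \right)} = 2 - 24 = -22$)
$\left(\left(x{\left(9 - 5 \right)} + 3 \left(-2\right)\right) - 1329\right) \left(-1426\right) = \left(\left(-22 + 3 \left(-2\right)\right) - 1329\right) \left(-1426\right) = \left(\left(-22 - 6\right) - 1329\right) \left(-1426\right) = \left(-28 - 1329\right) \left(-1426\right) = \left(-1357\right) \left(-1426\right) = 1935082$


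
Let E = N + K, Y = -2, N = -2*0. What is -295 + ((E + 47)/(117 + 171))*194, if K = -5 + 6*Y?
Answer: -6595/24 ≈ -274.79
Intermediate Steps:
N = 0
K = -17 (K = -5 + 6*(-2) = -5 - 12 = -17)
E = -17 (E = 0 - 17 = -17)
-295 + ((E + 47)/(117 + 171))*194 = -295 + ((-17 + 47)/(117 + 171))*194 = -295 + (30/288)*194 = -295 + (30*(1/288))*194 = -295 + (5/48)*194 = -295 + 485/24 = -6595/24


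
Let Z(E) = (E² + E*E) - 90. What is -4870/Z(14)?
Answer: -2435/151 ≈ -16.126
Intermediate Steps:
Z(E) = -90 + 2*E² (Z(E) = (E² + E²) - 90 = 2*E² - 90 = -90 + 2*E²)
-4870/Z(14) = -4870/(-90 + 2*14²) = -4870/(-90 + 2*196) = -4870/(-90 + 392) = -4870/302 = -4870*1/302 = -2435/151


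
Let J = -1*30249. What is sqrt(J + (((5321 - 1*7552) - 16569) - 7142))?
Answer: I*sqrt(56191) ≈ 237.05*I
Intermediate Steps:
J = -30249
sqrt(J + (((5321 - 1*7552) - 16569) - 7142)) = sqrt(-30249 + (((5321 - 1*7552) - 16569) - 7142)) = sqrt(-30249 + (((5321 - 7552) - 16569) - 7142)) = sqrt(-30249 + ((-2231 - 16569) - 7142)) = sqrt(-30249 + (-18800 - 7142)) = sqrt(-30249 - 25942) = sqrt(-56191) = I*sqrt(56191)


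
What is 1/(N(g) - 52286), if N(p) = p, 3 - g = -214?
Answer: -1/52069 ≈ -1.9205e-5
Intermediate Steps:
g = 217 (g = 3 - 1*(-214) = 3 + 214 = 217)
1/(N(g) - 52286) = 1/(217 - 52286) = 1/(-52069) = -1/52069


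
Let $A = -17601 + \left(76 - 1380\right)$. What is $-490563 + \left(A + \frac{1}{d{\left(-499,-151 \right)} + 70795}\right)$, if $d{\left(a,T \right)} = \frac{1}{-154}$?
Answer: $- \frac{5554438697618}{10902429} \approx -5.0947 \cdot 10^{5}$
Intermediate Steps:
$d{\left(a,T \right)} = - \frac{1}{154}$
$A = -18905$ ($A = -17601 + \left(76 - 1380\right) = -17601 - 1304 = -18905$)
$-490563 + \left(A + \frac{1}{d{\left(-499,-151 \right)} + 70795}\right) = -490563 - \left(18905 - \frac{1}{- \frac{1}{154} + 70795}\right) = -490563 - \left(18905 - \frac{1}{\frac{10902429}{154}}\right) = -490563 + \left(-18905 + \frac{154}{10902429}\right) = -490563 - \frac{206110420091}{10902429} = - \frac{5554438697618}{10902429}$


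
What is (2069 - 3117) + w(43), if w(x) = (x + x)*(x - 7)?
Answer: 2048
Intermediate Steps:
w(x) = 2*x*(-7 + x) (w(x) = (2*x)*(-7 + x) = 2*x*(-7 + x))
(2069 - 3117) + w(43) = (2069 - 3117) + 2*43*(-7 + 43) = -1048 + 2*43*36 = -1048 + 3096 = 2048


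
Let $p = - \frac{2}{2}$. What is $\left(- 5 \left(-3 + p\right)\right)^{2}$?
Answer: $400$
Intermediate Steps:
$p = -1$ ($p = \left(-2\right) \frac{1}{2} = -1$)
$\left(- 5 \left(-3 + p\right)\right)^{2} = \left(- 5 \left(-3 - 1\right)\right)^{2} = \left(\left(-5\right) \left(-4\right)\right)^{2} = 20^{2} = 400$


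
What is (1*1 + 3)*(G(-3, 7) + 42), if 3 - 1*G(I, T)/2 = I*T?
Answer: 360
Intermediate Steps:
G(I, T) = 6 - 2*I*T
(1*1 + 3)*(G(-3, 7) + 42) = (1*1 + 3)*((6 - 2*(-3)*7) + 42) = (1 + 3)*((6 + 42) + 42) = 4*(48 + 42) = 4*90 = 360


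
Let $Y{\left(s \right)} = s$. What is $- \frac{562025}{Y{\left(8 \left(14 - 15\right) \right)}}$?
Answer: $\frac{562025}{8} \approx 70253.0$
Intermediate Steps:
$- \frac{562025}{Y{\left(8 \left(14 - 15\right) \right)}} = - \frac{562025}{8 \left(14 - 15\right)} = - \frac{562025}{8 \left(-1\right)} = - \frac{562025}{-8} = \left(-562025\right) \left(- \frac{1}{8}\right) = \frac{562025}{8}$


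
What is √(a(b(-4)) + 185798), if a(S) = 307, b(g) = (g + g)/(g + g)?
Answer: √186105 ≈ 431.40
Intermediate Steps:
b(g) = 1 (b(g) = (2*g)/((2*g)) = (2*g)*(1/(2*g)) = 1)
√(a(b(-4)) + 185798) = √(307 + 185798) = √186105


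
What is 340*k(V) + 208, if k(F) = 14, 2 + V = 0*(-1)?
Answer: 4968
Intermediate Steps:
V = -2 (V = -2 + 0*(-1) = -2 + 0 = -2)
340*k(V) + 208 = 340*14 + 208 = 4760 + 208 = 4968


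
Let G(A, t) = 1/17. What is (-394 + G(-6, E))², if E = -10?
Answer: 44849809/289 ≈ 1.5519e+5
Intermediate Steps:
G(A, t) = 1/17
(-394 + G(-6, E))² = (-394 + 1/17)² = (-6697/17)² = 44849809/289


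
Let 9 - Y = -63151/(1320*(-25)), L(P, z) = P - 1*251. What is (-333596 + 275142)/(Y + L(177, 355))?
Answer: 175362000/200741 ≈ 873.57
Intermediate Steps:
L(P, z) = -251 + P (L(P, z) = P - 251 = -251 + P)
Y = 21259/3000 (Y = 9 - (-63151)/(1320*(-25)) = 9 - (-63151)/(-33000) = 9 - (-63151)*(-1)/33000 = 9 - 1*5741/3000 = 9 - 5741/3000 = 21259/3000 ≈ 7.0863)
(-333596 + 275142)/(Y + L(177, 355)) = (-333596 + 275142)/(21259/3000 + (-251 + 177)) = -58454/(21259/3000 - 74) = -58454/(-200741/3000) = -58454*(-3000/200741) = 175362000/200741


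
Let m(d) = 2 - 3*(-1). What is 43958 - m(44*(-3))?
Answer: 43953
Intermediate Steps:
m(d) = 5 (m(d) = 2 + 3 = 5)
43958 - m(44*(-3)) = 43958 - 1*5 = 43958 - 5 = 43953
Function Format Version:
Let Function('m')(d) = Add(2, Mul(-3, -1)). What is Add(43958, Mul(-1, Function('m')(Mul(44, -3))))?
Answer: 43953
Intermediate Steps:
Function('m')(d) = 5 (Function('m')(d) = Add(2, 3) = 5)
Add(43958, Mul(-1, Function('m')(Mul(44, -3)))) = Add(43958, Mul(-1, 5)) = Add(43958, -5) = 43953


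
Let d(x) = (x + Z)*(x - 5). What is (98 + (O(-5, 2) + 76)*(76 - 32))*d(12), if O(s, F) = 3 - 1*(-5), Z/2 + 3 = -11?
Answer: -424928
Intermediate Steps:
Z = -28 (Z = -6 + 2*(-11) = -6 - 22 = -28)
O(s, F) = 8 (O(s, F) = 3 + 5 = 8)
d(x) = (-28 + x)*(-5 + x) (d(x) = (x - 28)*(x - 5) = (-28 + x)*(-5 + x))
(98 + (O(-5, 2) + 76)*(76 - 32))*d(12) = (98 + (8 + 76)*(76 - 32))*(140 + 12**2 - 33*12) = (98 + 84*44)*(140 + 144 - 396) = (98 + 3696)*(-112) = 3794*(-112) = -424928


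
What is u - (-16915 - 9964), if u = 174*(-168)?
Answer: -2353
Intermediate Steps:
u = -29232
u - (-16915 - 9964) = -29232 - (-16915 - 9964) = -29232 - 1*(-26879) = -29232 + 26879 = -2353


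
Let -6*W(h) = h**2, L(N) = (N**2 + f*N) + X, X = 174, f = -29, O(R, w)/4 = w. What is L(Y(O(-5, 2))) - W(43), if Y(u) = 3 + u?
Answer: 1705/6 ≈ 284.17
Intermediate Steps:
O(R, w) = 4*w
L(N) = 174 + N**2 - 29*N (L(N) = (N**2 - 29*N) + 174 = 174 + N**2 - 29*N)
W(h) = -h**2/6
L(Y(O(-5, 2))) - W(43) = (174 + (3 + 4*2)**2 - 29*(3 + 4*2)) - (-1)*43**2/6 = (174 + (3 + 8)**2 - 29*(3 + 8)) - (-1)*1849/6 = (174 + 11**2 - 29*11) - 1*(-1849/6) = (174 + 121 - 319) + 1849/6 = -24 + 1849/6 = 1705/6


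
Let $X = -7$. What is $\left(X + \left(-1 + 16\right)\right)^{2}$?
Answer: $64$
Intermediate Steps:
$\left(X + \left(-1 + 16\right)\right)^{2} = \left(-7 + \left(-1 + 16\right)\right)^{2} = \left(-7 + 15\right)^{2} = 8^{2} = 64$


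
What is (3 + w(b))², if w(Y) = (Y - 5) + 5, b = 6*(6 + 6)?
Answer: 5625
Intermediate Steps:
b = 72 (b = 6*12 = 72)
w(Y) = Y (w(Y) = (-5 + Y) + 5 = Y)
(3 + w(b))² = (3 + 72)² = 75² = 5625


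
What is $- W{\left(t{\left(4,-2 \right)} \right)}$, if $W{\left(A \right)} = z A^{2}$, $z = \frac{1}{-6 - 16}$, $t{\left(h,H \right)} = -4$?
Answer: $\frac{8}{11} \approx 0.72727$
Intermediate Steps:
$z = - \frac{1}{22}$ ($z = \frac{1}{-22} = - \frac{1}{22} \approx -0.045455$)
$W{\left(A \right)} = - \frac{A^{2}}{22}$
$- W{\left(t{\left(4,-2 \right)} \right)} = - \frac{\left(-1\right) \left(-4\right)^{2}}{22} = - \frac{\left(-1\right) 16}{22} = \left(-1\right) \left(- \frac{8}{11}\right) = \frac{8}{11}$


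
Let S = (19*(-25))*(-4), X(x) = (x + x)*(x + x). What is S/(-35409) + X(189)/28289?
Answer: 5005630456/1001685201 ≈ 4.9972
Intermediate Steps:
X(x) = 4*x² (X(x) = (2*x)*(2*x) = 4*x²)
S = 1900 (S = -475*(-4) = 1900)
S/(-35409) + X(189)/28289 = 1900/(-35409) + (4*189²)/28289 = 1900*(-1/35409) + (4*35721)*(1/28289) = -1900/35409 + 142884*(1/28289) = -1900/35409 + 142884/28289 = 5005630456/1001685201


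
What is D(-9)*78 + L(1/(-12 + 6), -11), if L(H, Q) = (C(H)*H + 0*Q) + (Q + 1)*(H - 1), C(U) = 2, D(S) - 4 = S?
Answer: -1136/3 ≈ -378.67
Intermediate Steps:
D(S) = 4 + S
L(H, Q) = 2*H + (1 + Q)*(-1 + H) (L(H, Q) = (2*H + 0*Q) + (Q + 1)*(H - 1) = (2*H + 0) + (1 + Q)*(-1 + H) = 2*H + (1 + Q)*(-1 + H))
D(-9)*78 + L(1/(-12 + 6), -11) = (4 - 9)*78 + (-1 - 1*(-11) + 3/(-12 + 6) - 11/(-12 + 6)) = -5*78 + (-1 + 11 + 3/(-6) - 11/(-6)) = -390 + (-1 + 11 + 3*(-1/6) - 1/6*(-11)) = -390 + (-1 + 11 - 1/2 + 11/6) = -390 + 34/3 = -1136/3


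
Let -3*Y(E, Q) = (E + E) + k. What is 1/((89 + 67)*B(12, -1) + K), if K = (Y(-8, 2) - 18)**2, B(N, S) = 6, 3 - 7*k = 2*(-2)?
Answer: 1/1105 ≈ 0.00090498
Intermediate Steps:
k = 1 (k = 3/7 - 2*(-2)/7 = 3/7 - 1/7*(-4) = 3/7 + 4/7 = 1)
Y(E, Q) = -1/3 - 2*E/3 (Y(E, Q) = -((E + E) + 1)/3 = -(2*E + 1)/3 = -(1 + 2*E)/3 = -1/3 - 2*E/3)
K = 169 (K = ((-1/3 - 2/3*(-8)) - 18)**2 = ((-1/3 + 16/3) - 18)**2 = (5 - 18)**2 = (-13)**2 = 169)
1/((89 + 67)*B(12, -1) + K) = 1/((89 + 67)*6 + 169) = 1/(156*6 + 169) = 1/(936 + 169) = 1/1105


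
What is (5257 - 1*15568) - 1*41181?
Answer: -51492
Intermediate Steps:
(5257 - 1*15568) - 1*41181 = (5257 - 15568) - 41181 = -10311 - 41181 = -51492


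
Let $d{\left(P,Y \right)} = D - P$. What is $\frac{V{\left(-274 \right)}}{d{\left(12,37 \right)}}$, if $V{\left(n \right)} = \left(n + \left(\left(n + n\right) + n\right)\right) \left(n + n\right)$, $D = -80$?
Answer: $- \frac{150152}{23} \approx -6528.3$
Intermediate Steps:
$d{\left(P,Y \right)} = -80 - P$
$V{\left(n \right)} = 8 n^{2}$ ($V{\left(n \right)} = \left(n + \left(2 n + n\right)\right) 2 n = \left(n + 3 n\right) 2 n = 4 n 2 n = 8 n^{2}$)
$\frac{V{\left(-274 \right)}}{d{\left(12,37 \right)}} = \frac{8 \left(-274\right)^{2}}{-80 - 12} = \frac{8 \cdot 75076}{-80 - 12} = \frac{600608}{-92} = 600608 \left(- \frac{1}{92}\right) = - \frac{150152}{23}$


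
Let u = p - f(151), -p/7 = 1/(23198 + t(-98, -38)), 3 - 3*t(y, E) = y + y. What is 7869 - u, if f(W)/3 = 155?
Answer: 581654883/69793 ≈ 8334.0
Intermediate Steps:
f(W) = 465 (f(W) = 3*155 = 465)
t(y, E) = 1 - 2*y/3 (t(y, E) = 1 - (y + y)/3 = 1 - 2*y/3)
p = -21/69793 (p = -7/(23198 + (1 - 2/3*(-98))) = -7/(23198 + (1 + 196/3)) = -7/(23198 + 199/3) = -7/69793/3 = -7*3/69793 = -21/69793 ≈ -0.00030089)
u = -32453766/69793 (u = -21/69793 - 1*465 = -21/69793 - 465 = -32453766/69793 ≈ -465.00)
7869 - u = 7869 - 1*(-32453766/69793) = 7869 + 32453766/69793 = 581654883/69793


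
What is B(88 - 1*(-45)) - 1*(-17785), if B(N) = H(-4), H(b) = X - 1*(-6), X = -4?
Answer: 17787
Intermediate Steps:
H(b) = 2 (H(b) = -4 - 1*(-6) = -4 + 6 = 2)
B(N) = 2
B(88 - 1*(-45)) - 1*(-17785) = 2 - 1*(-17785) = 2 + 17785 = 17787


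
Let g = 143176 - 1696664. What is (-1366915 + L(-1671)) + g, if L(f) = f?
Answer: -2922074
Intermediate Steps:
g = -1553488
(-1366915 + L(-1671)) + g = (-1366915 - 1671) - 1553488 = -1368586 - 1553488 = -2922074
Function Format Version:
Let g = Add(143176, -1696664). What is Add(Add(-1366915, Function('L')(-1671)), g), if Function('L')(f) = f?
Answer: -2922074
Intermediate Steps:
g = -1553488
Add(Add(-1366915, Function('L')(-1671)), g) = Add(Add(-1366915, -1671), -1553488) = Add(-1368586, -1553488) = -2922074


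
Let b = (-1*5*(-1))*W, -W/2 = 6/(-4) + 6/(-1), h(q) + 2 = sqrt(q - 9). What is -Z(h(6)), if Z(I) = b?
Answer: -75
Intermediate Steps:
h(q) = -2 + sqrt(-9 + q) (h(q) = -2 + sqrt(q - 9) = -2 + sqrt(-9 + q))
W = 15 (W = -2*(6/(-4) + 6/(-1)) = -2*(6*(-1/4) + 6*(-1)) = -2*(-3/2 - 6) = -2*(-15/2) = 15)
b = 75 (b = (-1*5*(-1))*15 = -5*(-1)*15 = 5*15 = 75)
Z(I) = 75
-Z(h(6)) = -1*75 = -75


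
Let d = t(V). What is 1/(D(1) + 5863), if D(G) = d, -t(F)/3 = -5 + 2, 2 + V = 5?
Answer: 1/5872 ≈ 0.00017030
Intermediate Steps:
V = 3 (V = -2 + 5 = 3)
t(F) = 9 (t(F) = -3*(-5 + 2) = -3*(-3) = 9)
d = 9
D(G) = 9
1/(D(1) + 5863) = 1/(9 + 5863) = 1/5872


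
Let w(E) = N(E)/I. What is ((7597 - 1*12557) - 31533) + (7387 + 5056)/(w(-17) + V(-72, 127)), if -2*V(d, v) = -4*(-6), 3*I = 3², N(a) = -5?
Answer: -1533542/41 ≈ -37403.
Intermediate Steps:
I = 3 (I = (⅓)*3² = (⅓)*9 = 3)
V(d, v) = -12 (V(d, v) = -(-2)*(-6) = -½*24 = -12)
w(E) = -5/3
((7597 - 1*12557) - 31533) + (7387 + 5056)/(w(-17) + V(-72, 127)) = ((7597 - 1*12557) - 31533) + (7387 + 5056)/(-5/3 - 12) = ((7597 - 12557) - 31533) + 12443/(-41/3) = (-4960 - 31533) + 12443*(-3/41) = -36493 - 37329/41 = -1533542/41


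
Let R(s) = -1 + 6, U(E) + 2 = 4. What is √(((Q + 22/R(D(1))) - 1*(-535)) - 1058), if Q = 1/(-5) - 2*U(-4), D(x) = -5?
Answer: I*√13070/5 ≈ 22.865*I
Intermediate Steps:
U(E) = 2 (U(E) = -2 + 4 = 2)
Q = -21/5 (Q = 1/(-5) - 2*2 = -⅕ - 4 = -21/5 ≈ -4.2000)
R(s) = 5
√(((Q + 22/R(D(1))) - 1*(-535)) - 1058) = √(((-21/5 + 22/5) - 1*(-535)) - 1058) = √(((-21/5 + 22*(⅕)) + 535) - 1058) = √(((-21/5 + 22/5) + 535) - 1058) = √((⅕ + 535) - 1058) = √(2676/5 - 1058) = √(-2614/5) = I*√13070/5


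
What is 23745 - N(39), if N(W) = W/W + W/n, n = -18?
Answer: 142477/6 ≈ 23746.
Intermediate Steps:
N(W) = 1 - W/18 (N(W) = W/W + W/(-18) = 1 + W*(-1/18) = 1 - W/18)
23745 - N(39) = 23745 - (1 - 1/18*39) = 23745 - (1 - 13/6) = 23745 - 1*(-7/6) = 23745 + 7/6 = 142477/6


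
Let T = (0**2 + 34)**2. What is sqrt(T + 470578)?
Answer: sqrt(471734) ≈ 686.83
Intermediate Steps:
T = 1156 (T = (0 + 34)**2 = 34**2 = 1156)
sqrt(T + 470578) = sqrt(1156 + 470578) = sqrt(471734)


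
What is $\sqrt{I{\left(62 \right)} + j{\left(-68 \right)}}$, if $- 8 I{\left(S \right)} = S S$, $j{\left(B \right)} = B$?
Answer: $\frac{i \sqrt{2194}}{2} \approx 23.42 i$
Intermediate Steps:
$I{\left(S \right)} = - \frac{S^{2}}{8}$ ($I{\left(S \right)} = - \frac{S S}{8} = - \frac{S^{2}}{8}$)
$\sqrt{I{\left(62 \right)} + j{\left(-68 \right)}} = \sqrt{- \frac{62^{2}}{8} - 68} = \sqrt{\left(- \frac{1}{8}\right) 3844 - 68} = \sqrt{- \frac{961}{2} - 68} = \sqrt{- \frac{1097}{2}} = \frac{i \sqrt{2194}}{2}$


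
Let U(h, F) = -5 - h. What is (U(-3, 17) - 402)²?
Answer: 163216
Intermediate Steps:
(U(-3, 17) - 402)² = ((-5 - 1*(-3)) - 402)² = ((-5 + 3) - 402)² = (-2 - 402)² = (-404)² = 163216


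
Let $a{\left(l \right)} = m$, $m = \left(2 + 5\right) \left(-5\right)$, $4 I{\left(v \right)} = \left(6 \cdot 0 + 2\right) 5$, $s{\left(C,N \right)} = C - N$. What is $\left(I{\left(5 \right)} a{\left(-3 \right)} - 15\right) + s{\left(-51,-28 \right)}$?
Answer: $- \frac{251}{2} \approx -125.5$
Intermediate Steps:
$I{\left(v \right)} = \frac{5}{2}$ ($I{\left(v \right)} = \frac{\left(6 \cdot 0 + 2\right) 5}{4} = \frac{\left(0 + 2\right) 5}{4} = \frac{2 \cdot 5}{4} = \frac{1}{4} \cdot 10 = \frac{5}{2}$)
$m = -35$ ($m = 7 \left(-5\right) = -35$)
$a{\left(l \right)} = -35$
$\left(I{\left(5 \right)} a{\left(-3 \right)} - 15\right) + s{\left(-51,-28 \right)} = \left(\frac{5}{2} \left(-35\right) - 15\right) - 23 = \left(- \frac{175}{2} - 15\right) + \left(-51 + 28\right) = - \frac{205}{2} - 23 = - \frac{251}{2}$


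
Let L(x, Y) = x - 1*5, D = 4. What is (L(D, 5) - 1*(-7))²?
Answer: 36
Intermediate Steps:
L(x, Y) = -5 + x (L(x, Y) = x - 5 = -5 + x)
(L(D, 5) - 1*(-7))² = ((-5 + 4) - 1*(-7))² = (-1 + 7)² = 6² = 36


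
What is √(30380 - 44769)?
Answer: I*√14389 ≈ 119.95*I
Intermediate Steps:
√(30380 - 44769) = √(-14389) = I*√14389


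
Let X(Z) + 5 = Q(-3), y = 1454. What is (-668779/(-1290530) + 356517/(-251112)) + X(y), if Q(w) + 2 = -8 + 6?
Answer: -534794262667/54011261560 ≈ -9.9015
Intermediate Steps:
Q(w) = -4 (Q(w) = -2 + (-8 + 6) = -2 - 2 = -4)
X(Z) = -9 (X(Z) = -5 - 4 = -9)
(-668779/(-1290530) + 356517/(-251112)) + X(y) = (-668779/(-1290530) + 356517/(-251112)) - 9 = (-668779*(-1/1290530) + 356517*(-1/251112)) - 9 = (668779/1290530 - 118839/83704) - 9 = -48692908627/54011261560 - 9 = -534794262667/54011261560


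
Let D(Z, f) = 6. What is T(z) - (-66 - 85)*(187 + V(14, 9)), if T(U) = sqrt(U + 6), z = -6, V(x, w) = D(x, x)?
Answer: 29143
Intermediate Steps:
V(x, w) = 6
T(U) = sqrt(6 + U)
T(z) - (-66 - 85)*(187 + V(14, 9)) = sqrt(6 - 6) - (-66 - 85)*(187 + 6) = sqrt(0) - (-151)*193 = 0 - 1*(-29143) = 0 + 29143 = 29143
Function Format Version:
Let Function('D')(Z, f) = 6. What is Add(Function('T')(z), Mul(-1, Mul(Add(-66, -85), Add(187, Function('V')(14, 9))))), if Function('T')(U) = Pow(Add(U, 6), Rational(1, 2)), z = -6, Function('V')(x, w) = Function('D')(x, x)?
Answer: 29143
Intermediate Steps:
Function('V')(x, w) = 6
Function('T')(U) = Pow(Add(6, U), Rational(1, 2))
Add(Function('T')(z), Mul(-1, Mul(Add(-66, -85), Add(187, Function('V')(14, 9))))) = Add(Pow(Add(6, -6), Rational(1, 2)), Mul(-1, Mul(Add(-66, -85), Add(187, 6)))) = Add(Pow(0, Rational(1, 2)), Mul(-1, Mul(-151, 193))) = Add(0, Mul(-1, -29143)) = Add(0, 29143) = 29143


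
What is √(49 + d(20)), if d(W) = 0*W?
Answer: 7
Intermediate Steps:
d(W) = 0
√(49 + d(20)) = √(49 + 0) = √49 = 7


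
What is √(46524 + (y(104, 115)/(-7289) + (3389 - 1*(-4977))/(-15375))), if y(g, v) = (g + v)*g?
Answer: √23370550278817460610/22413675 ≈ 215.69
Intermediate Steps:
y(g, v) = g*(g + v)
√(46524 + (y(104, 115)/(-7289) + (3389 - 1*(-4977))/(-15375))) = √(46524 + ((104*(104 + 115))/(-7289) + (3389 - 1*(-4977))/(-15375))) = √(46524 + ((104*219)*(-1/7289) + (3389 + 4977)*(-1/15375))) = √(46524 + (22776*(-1/7289) + 8366*(-1/15375))) = √(46524 + (-22776/7289 - 8366/15375)) = √(46524 - 411160774/112068375) = √(5213457917726/112068375) = √23370550278817460610/22413675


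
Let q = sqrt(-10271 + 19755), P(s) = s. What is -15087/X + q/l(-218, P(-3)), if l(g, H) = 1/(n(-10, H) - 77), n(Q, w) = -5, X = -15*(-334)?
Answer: -5029/1670 - 164*sqrt(2371) ≈ -7988.6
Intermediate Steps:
X = 5010
q = 2*sqrt(2371) (q = sqrt(9484) = 2*sqrt(2371) ≈ 97.386)
l(g, H) = -1/82 (l(g, H) = 1/(-5 - 77) = 1/(-82) = -1/82)
-15087/X + q/l(-218, P(-3)) = -15087/5010 + (2*sqrt(2371))/(-1/82) = -15087*1/5010 + (2*sqrt(2371))*(-82) = -5029/1670 - 164*sqrt(2371)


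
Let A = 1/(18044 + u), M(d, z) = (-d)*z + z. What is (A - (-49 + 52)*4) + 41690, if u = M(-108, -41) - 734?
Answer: 535187199/12841 ≈ 41678.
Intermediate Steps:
M(d, z) = z - d*z (M(d, z) = -d*z + z = z - d*z)
u = -5203 (u = -41*(1 - 1*(-108)) - 734 = -41*(1 + 108) - 734 = -41*109 - 734 = -4469 - 734 = -5203)
A = 1/12841 (A = 1/(18044 - 5203) = 1/12841 ≈ 7.7876e-5)
(A - (-49 + 52)*4) + 41690 = (1/12841 - (-49 + 52)*4) + 41690 = (1/12841 - 3*4) + 41690 = (1/12841 - 1*12) + 41690 = (1/12841 - 12) + 41690 = -154091/12841 + 41690 = 535187199/12841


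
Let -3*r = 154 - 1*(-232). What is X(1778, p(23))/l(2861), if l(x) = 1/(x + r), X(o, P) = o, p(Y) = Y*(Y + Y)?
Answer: 14574266/3 ≈ 4.8581e+6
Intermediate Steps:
p(Y) = 2*Y**2 (p(Y) = Y*(2*Y) = 2*Y**2)
r = -386/3 (r = -(154 - 1*(-232))/3 = -(154 + 232)/3 = -1/3*386 = -386/3 ≈ -128.67)
l(x) = 1/(-386/3 + x) (l(x) = 1/(x - 386/3) = 1/(-386/3 + x))
X(1778, p(23))/l(2861) = 1778/((3/(-386 + 3*2861))) = 1778/((3/(-386 + 8583))) = 1778/((3/8197)) = 1778/((3*(1/8197))) = 1778/(3/8197) = 1778*(8197/3) = 14574266/3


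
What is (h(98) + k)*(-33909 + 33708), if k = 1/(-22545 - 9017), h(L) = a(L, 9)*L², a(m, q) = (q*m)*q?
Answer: -483641788898823/31562 ≈ -1.5324e+10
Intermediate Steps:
a(m, q) = m*q² (a(m, q) = (m*q)*q = m*q²)
h(L) = 81*L³ (h(L) = (L*9²)*L² = (L*81)*L² = (81*L)*L² = 81*L³)
k = -1/31562 (k = 1/(-31562) = -1/31562 ≈ -3.1684e-5)
(h(98) + k)*(-33909 + 33708) = (81*98³ - 1/31562)*(-33909 + 33708) = (81*941192 - 1/31562)*(-201) = (76236552 - 1/31562)*(-201) = (2406178054223/31562)*(-201) = -483641788898823/31562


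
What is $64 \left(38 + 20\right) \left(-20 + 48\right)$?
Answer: $103936$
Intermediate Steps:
$64 \left(38 + 20\right) \left(-20 + 48\right) = 64 \cdot 58 \cdot 28 = 64 \cdot 1624 = 103936$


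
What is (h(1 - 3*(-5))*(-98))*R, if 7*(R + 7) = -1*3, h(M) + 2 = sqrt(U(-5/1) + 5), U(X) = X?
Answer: -1456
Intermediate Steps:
h(M) = -2 (h(M) = -2 + sqrt(-5/1 + 5) = -2 + sqrt(-5*1 + 5) = -2 + sqrt(-5 + 5) = -2 + sqrt(0) = -2 + 0 = -2)
R = -52/7 (R = -7 + (-1*3)/7 = -7 + (1/7)*(-3) = -7 - 3/7 = -52/7 ≈ -7.4286)
(h(1 - 3*(-5))*(-98))*R = -2*(-98)*(-52/7) = 196*(-52/7) = -1456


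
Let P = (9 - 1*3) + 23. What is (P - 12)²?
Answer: 289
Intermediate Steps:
P = 29 (P = (9 - 3) + 23 = 6 + 23 = 29)
(P - 12)² = (29 - 12)² = 17² = 289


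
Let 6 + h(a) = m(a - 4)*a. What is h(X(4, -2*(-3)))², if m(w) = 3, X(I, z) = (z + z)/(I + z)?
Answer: 144/25 ≈ 5.7600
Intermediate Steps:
X(I, z) = 2*z/(I + z) (X(I, z) = (2*z)/(I + z) = 2*z/(I + z))
h(a) = -6 + 3*a
h(X(4, -2*(-3)))² = (-6 + 3*(2*(-2*(-3))/(4 - 2*(-3))))² = (-6 + 3*(2*6/(4 + 6)))² = (-6 + 3*(2*6/10))² = (-6 + 3*(2*6*(⅒)))² = (-6 + 3*(6/5))² = (-6 + 18/5)² = (-12/5)² = 144/25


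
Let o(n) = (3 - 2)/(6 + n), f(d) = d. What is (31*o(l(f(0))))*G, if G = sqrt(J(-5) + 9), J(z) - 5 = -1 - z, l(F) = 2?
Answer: 93*sqrt(2)/8 ≈ 16.440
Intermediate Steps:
o(n) = 1/(6 + n)
J(z) = 4 - z (J(z) = 5 + (-1 - z) = 4 - z)
G = 3*sqrt(2) (G = sqrt((4 - 1*(-5)) + 9) = sqrt((4 + 5) + 9) = sqrt(9 + 9) = sqrt(18) = 3*sqrt(2) ≈ 4.2426)
(31*o(l(f(0))))*G = (31/(6 + 2))*(3*sqrt(2)) = (31/8)*(3*sqrt(2)) = (31*(1/8))*(3*sqrt(2)) = 31*(3*sqrt(2))/8 = 93*sqrt(2)/8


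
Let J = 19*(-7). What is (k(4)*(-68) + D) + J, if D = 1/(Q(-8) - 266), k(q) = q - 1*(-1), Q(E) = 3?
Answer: -124400/263 ≈ -473.00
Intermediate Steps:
k(q) = 1 + q (k(q) = q + 1 = 1 + q)
D = -1/263 (D = 1/(3 - 266) = 1/(-263) = -1/263 ≈ -0.0038023)
J = -133
(k(4)*(-68) + D) + J = ((1 + 4)*(-68) - 1/263) - 133 = (5*(-68) - 1/263) - 133 = (-340 - 1/263) - 133 = -89421/263 - 133 = -124400/263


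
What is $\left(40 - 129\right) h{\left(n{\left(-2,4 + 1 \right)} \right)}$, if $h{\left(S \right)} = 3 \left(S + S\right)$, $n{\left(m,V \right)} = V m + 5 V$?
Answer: $-8010$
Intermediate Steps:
$n{\left(m,V \right)} = 5 V + V m$
$h{\left(S \right)} = 6 S$ ($h{\left(S \right)} = 3 \cdot 2 S = 6 S$)
$\left(40 - 129\right) h{\left(n{\left(-2,4 + 1 \right)} \right)} = \left(40 - 129\right) 6 \left(4 + 1\right) \left(5 - 2\right) = - 89 \cdot 6 \cdot 5 \cdot 3 = - 89 \cdot 6 \cdot 15 = \left(-89\right) 90 = -8010$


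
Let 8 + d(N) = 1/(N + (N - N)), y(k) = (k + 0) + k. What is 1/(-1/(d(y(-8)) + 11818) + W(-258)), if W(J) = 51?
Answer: 188959/9636893 ≈ 0.019608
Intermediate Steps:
y(k) = 2*k (y(k) = k + k = 2*k)
d(N) = -8 + 1/N (d(N) = -8 + 1/(N + (N - N)) = -8 + 1/(N + 0) = -8 + 1/N)
1/(-1/(d(y(-8)) + 11818) + W(-258)) = 1/(-1/((-8 + 1/(2*(-8))) + 11818) + 51) = 1/(-1/((-8 + 1/(-16)) + 11818) + 51) = 1/(-1/((-8 - 1/16) + 11818) + 51) = 1/(-1/(-129/16 + 11818) + 51) = 1/(-1/188959/16 + 51) = 1/(-1*16/188959 + 51) = 1/(-16/188959 + 51) = 1/(9636893/188959) = 188959/9636893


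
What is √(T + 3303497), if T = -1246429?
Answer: 26*√3043 ≈ 1434.2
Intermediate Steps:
√(T + 3303497) = √(-1246429 + 3303497) = √2057068 = 26*√3043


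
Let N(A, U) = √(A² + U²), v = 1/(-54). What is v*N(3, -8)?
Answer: -√73/54 ≈ -0.15822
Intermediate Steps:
v = -1/54 ≈ -0.018519
v*N(3, -8) = -√(3² + (-8)²)/54 = -√(9 + 64)/54 = -√73/54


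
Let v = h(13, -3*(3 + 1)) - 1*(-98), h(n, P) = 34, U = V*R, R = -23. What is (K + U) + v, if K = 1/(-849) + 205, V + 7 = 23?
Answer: -26320/849 ≈ -31.001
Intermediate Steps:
V = 16 (V = -7 + 23 = 16)
U = -368 (U = 16*(-23) = -368)
v = 132 (v = 34 - 1*(-98) = 34 + 98 = 132)
K = 174044/849 (K = -1/849 + 205 = 174044/849 ≈ 205.00)
(K + U) + v = (174044/849 - 368) + 132 = -138388/849 + 132 = -26320/849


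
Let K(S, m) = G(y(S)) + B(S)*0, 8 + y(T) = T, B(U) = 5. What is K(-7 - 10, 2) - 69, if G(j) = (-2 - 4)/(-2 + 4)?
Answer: -72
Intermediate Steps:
y(T) = -8 + T
G(j) = -3 (G(j) = -6/2 = -6*1/2 = -3)
K(S, m) = -3 (K(S, m) = -3 + 5*0 = -3 + 0 = -3)
K(-7 - 10, 2) - 69 = -3 - 69 = -72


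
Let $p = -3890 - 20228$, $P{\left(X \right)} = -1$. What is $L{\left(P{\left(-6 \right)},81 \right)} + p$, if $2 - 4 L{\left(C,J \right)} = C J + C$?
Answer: $-24097$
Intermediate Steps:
$L{\left(C,J \right)} = \frac{1}{2} - \frac{C}{4} - \frac{C J}{4}$ ($L{\left(C,J \right)} = \frac{1}{2} - \frac{C J + C}{4} = \frac{1}{2} - \frac{C + C J}{4} = \frac{1}{2} - \left(\frac{C}{4} + \frac{C J}{4}\right) = \frac{1}{2} - \frac{C}{4} - \frac{C J}{4}$)
$p = -24118$ ($p = -3890 - 20228 = -24118$)
$L{\left(P{\left(-6 \right)},81 \right)} + p = \left(\frac{1}{2} - - \frac{1}{4} - \left(- \frac{1}{4}\right) 81\right) - 24118 = \left(\frac{1}{2} + \frac{1}{4} + \frac{81}{4}\right) - 24118 = 21 - 24118 = -24097$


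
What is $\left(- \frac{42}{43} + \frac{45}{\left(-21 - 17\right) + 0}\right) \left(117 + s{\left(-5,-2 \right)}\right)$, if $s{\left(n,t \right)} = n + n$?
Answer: $- \frac{377817}{1634} \approx -231.22$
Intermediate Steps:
$s{\left(n,t \right)} = 2 n$
$\left(- \frac{42}{43} + \frac{45}{\left(-21 - 17\right) + 0}\right) \left(117 + s{\left(-5,-2 \right)}\right) = \left(- \frac{42}{43} + \frac{45}{\left(-21 - 17\right) + 0}\right) \left(117 + 2 \left(-5\right)\right) = \left(\left(-42\right) \frac{1}{43} + \frac{45}{-38 + 0}\right) \left(117 - 10\right) = \left(- \frac{42}{43} + \frac{45}{-38}\right) 107 = \left(- \frac{42}{43} + 45 \left(- \frac{1}{38}\right)\right) 107 = \left(- \frac{42}{43} - \frac{45}{38}\right) 107 = \left(- \frac{3531}{1634}\right) 107 = - \frac{377817}{1634}$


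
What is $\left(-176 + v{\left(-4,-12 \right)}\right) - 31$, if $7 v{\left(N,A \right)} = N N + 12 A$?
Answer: $- \frac{1577}{7} \approx -225.29$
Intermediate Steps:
$v{\left(N,A \right)} = \frac{N^{2}}{7} + \frac{12 A}{7}$ ($v{\left(N,A \right)} = \frac{N N + 12 A}{7} = \frac{N^{2} + 12 A}{7} = \frac{N^{2}}{7} + \frac{12 A}{7}$)
$\left(-176 + v{\left(-4,-12 \right)}\right) - 31 = \left(-176 + \left(\frac{\left(-4\right)^{2}}{7} + \frac{12}{7} \left(-12\right)\right)\right) - 31 = \left(-176 + \left(\frac{1}{7} \cdot 16 - \frac{144}{7}\right)\right) - 31 = \left(-176 + \left(\frac{16}{7} - \frac{144}{7}\right)\right) - 31 = \left(-176 - \frac{128}{7}\right) - 31 = - \frac{1360}{7} - 31 = - \frac{1577}{7}$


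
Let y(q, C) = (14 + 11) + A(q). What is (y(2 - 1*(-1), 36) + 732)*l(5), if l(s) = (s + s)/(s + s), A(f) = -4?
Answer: 753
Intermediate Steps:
l(s) = 1 (l(s) = (2*s)/((2*s)) = (2*s)*(1/(2*s)) = 1)
y(q, C) = 21 (y(q, C) = (14 + 11) - 4 = 25 - 4 = 21)
(y(2 - 1*(-1), 36) + 732)*l(5) = (21 + 732)*1 = 753*1 = 753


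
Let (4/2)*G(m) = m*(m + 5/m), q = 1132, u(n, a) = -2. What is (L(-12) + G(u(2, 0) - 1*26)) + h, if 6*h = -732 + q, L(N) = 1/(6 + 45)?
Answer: 47041/102 ≈ 461.19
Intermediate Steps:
L(N) = 1/51
G(m) = m*(m + 5/m)/2 (G(m) = (m*(m + 5/m))/2 = m*(m + 5/m)/2)
h = 200/3 (h = (-732 + 1132)/6 = (⅙)*400 = 200/3 ≈ 66.667)
(L(-12) + G(u(2, 0) - 1*26)) + h = (1/51 + (5/2 + (-2 - 1*26)²/2)) + 200/3 = (1/51 + (5/2 + (-2 - 26)²/2)) + 200/3 = (1/51 + (5/2 + (½)*(-28)²)) + 200/3 = (1/51 + (5/2 + (½)*784)) + 200/3 = (1/51 + (5/2 + 392)) + 200/3 = (1/51 + 789/2) + 200/3 = 40241/102 + 200/3 = 47041/102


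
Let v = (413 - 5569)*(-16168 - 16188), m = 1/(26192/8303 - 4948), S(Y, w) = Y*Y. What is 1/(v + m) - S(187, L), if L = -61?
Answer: -239518305868666015309/6849446820575569 ≈ -34969.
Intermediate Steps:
S(Y, w) = Y²
m = -8303/41057052 (m = 1/(26192*(1/8303) - 4948) = 1/(26192/8303 - 4948) = 1/(-41057052/8303) = -8303/41057052 ≈ -0.00020223)
v = 166827536 (v = -5156*(-32356) = 166827536)
1/(v + m) - S(187, L) = 1/(166827536 - 8303/41057052) - 1*187² = 1/(6849446820575569/41057052) - 1*34969 = 41057052/6849446820575569 - 34969 = -239518305868666015309/6849446820575569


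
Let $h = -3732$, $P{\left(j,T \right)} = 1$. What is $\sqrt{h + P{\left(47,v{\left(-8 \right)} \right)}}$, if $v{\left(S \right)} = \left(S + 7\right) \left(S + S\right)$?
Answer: $i \sqrt{3731} \approx 61.082 i$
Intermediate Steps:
$v{\left(S \right)} = 2 S \left(7 + S\right)$ ($v{\left(S \right)} = \left(7 + S\right) 2 S = 2 S \left(7 + S\right)$)
$\sqrt{h + P{\left(47,v{\left(-8 \right)} \right)}} = \sqrt{-3732 + 1} = \sqrt{-3731} = i \sqrt{3731}$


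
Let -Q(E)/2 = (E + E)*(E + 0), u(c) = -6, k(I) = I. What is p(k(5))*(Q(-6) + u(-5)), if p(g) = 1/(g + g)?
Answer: -15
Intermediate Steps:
Q(E) = -4*E² (Q(E) = -2*(E + E)*(E + 0) = -2*2*E*E = -4*E²)
p(g) = 1/(2*g)
p(k(5))*(Q(-6) + u(-5)) = ((½)/5)*(-4*(-6)² - 6) = ((½)*(⅕))*(-4*36 - 6) = (-144 - 6)/10 = (⅒)*(-150) = -15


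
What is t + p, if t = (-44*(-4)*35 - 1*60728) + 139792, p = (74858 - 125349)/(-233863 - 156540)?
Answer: 33271755763/390403 ≈ 85224.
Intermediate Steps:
p = 50491/390403 (p = -50491/(-390403) = -50491*(-1/390403) = 50491/390403 ≈ 0.12933)
t = 85224 (t = (176*35 - 60728) + 139792 = (6160 - 60728) + 139792 = -54568 + 139792 = 85224)
t + p = 85224 + 50491/390403 = 33271755763/390403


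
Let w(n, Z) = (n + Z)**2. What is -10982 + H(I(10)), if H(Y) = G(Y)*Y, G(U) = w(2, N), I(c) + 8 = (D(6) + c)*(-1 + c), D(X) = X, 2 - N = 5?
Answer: -10846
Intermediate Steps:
N = -3 (N = 2 - 1*5 = 2 - 5 = -3)
w(n, Z) = (Z + n)**2
I(c) = -8 + (-1 + c)*(6 + c) (I(c) = -8 + (6 + c)*(-1 + c) = -8 + (-1 + c)*(6 + c))
G(U) = 1 (G(U) = (-3 + 2)**2 = (-1)**2 = 1)
H(Y) = Y (H(Y) = 1*Y = Y)
-10982 + H(I(10)) = -10982 + (-14 + 10**2 + 5*10) = -10982 + (-14 + 100 + 50) = -10982 + 136 = -10846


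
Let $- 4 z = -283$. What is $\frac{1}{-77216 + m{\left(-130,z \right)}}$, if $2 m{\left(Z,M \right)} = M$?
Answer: $- \frac{8}{617445} \approx -1.2957 \cdot 10^{-5}$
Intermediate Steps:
$z = \frac{283}{4}$ ($z = \left(- \frac{1}{4}\right) \left(-283\right) = \frac{283}{4} \approx 70.75$)
$m{\left(Z,M \right)} = \frac{M}{2}$
$\frac{1}{-77216 + m{\left(-130,z \right)}} = \frac{1}{-77216 + \frac{1}{2} \cdot \frac{283}{4}} = \frac{1}{-77216 + \frac{283}{8}} = \frac{1}{- \frac{617445}{8}} = - \frac{8}{617445}$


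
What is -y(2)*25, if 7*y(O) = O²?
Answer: -100/7 ≈ -14.286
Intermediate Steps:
y(O) = O²/7
-y(2)*25 = -2²/7*25 = -4/7*25 = -100/7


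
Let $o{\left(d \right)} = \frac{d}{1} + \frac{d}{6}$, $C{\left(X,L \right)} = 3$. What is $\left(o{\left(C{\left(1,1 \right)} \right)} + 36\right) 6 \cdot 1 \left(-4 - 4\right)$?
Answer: $-1896$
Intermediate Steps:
$o{\left(d \right)} = \frac{7 d}{6}$ ($o{\left(d \right)} = d 1 + d \frac{1}{6} = d + \frac{d}{6} = \frac{7 d}{6}$)
$\left(o{\left(C{\left(1,1 \right)} \right)} + 36\right) 6 \cdot 1 \left(-4 - 4\right) = \left(\frac{7}{6} \cdot 3 + 36\right) 6 \cdot 1 \left(-4 - 4\right) = \left(\frac{7}{2} + 36\right) 6 \left(-8\right) = \frac{79}{2} \left(-48\right) = -1896$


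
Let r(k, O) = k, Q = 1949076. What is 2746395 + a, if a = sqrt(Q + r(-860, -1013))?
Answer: 2746395 + 2*sqrt(487054) ≈ 2.7478e+6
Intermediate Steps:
a = 2*sqrt(487054) (a = sqrt(1949076 - 860) = sqrt(1948216) = 2*sqrt(487054) ≈ 1395.8)
2746395 + a = 2746395 + 2*sqrt(487054)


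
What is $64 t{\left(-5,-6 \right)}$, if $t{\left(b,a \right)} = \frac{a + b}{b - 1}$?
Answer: $\frac{352}{3} \approx 117.33$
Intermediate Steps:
$t{\left(b,a \right)} = \frac{a + b}{-1 + b}$
$64 t{\left(-5,-6 \right)} = 64 \frac{-6 - 5}{-1 - 5} = 64 \frac{1}{-6} \left(-11\right) = 64 \left(\left(- \frac{1}{6}\right) \left(-11\right)\right) = 64 \cdot \frac{11}{6} = \frac{352}{3}$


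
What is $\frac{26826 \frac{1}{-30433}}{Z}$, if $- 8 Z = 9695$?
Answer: $\frac{214608}{295047935} \approx 0.00072737$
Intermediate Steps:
$Z = - \frac{9695}{8}$ ($Z = \left(- \frac{1}{8}\right) 9695 = - \frac{9695}{8} \approx -1211.9$)
$\frac{26826 \frac{1}{-30433}}{Z} = \frac{26826 \frac{1}{-30433}}{- \frac{9695}{8}} = 26826 \left(- \frac{1}{30433}\right) \left(- \frac{8}{9695}\right) = \left(- \frac{26826}{30433}\right) \left(- \frac{8}{9695}\right) = \frac{214608}{295047935}$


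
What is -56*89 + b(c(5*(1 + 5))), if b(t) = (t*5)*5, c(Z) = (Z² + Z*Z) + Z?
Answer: 40766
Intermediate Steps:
c(Z) = Z + 2*Z² (c(Z) = (Z² + Z²) + Z = 2*Z² + Z = Z + 2*Z²)
b(t) = 25*t (b(t) = (5*t)*5 = 25*t)
-56*89 + b(c(5*(1 + 5))) = -56*89 + 25*((5*(1 + 5))*(1 + 2*(5*(1 + 5)))) = -4984 + 25*((5*6)*(1 + 2*(5*6))) = -4984 + 25*(30*(1 + 2*30)) = -4984 + 25*(30*(1 + 60)) = -4984 + 25*(30*61) = -4984 + 25*1830 = -4984 + 45750 = 40766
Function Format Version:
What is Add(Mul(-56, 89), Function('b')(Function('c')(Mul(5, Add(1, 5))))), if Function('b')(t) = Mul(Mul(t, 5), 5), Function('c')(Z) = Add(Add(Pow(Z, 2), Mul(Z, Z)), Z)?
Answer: 40766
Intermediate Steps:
Function('c')(Z) = Add(Z, Mul(2, Pow(Z, 2))) (Function('c')(Z) = Add(Add(Pow(Z, 2), Pow(Z, 2)), Z) = Add(Mul(2, Pow(Z, 2)), Z) = Add(Z, Mul(2, Pow(Z, 2))))
Function('b')(t) = Mul(25, t) (Function('b')(t) = Mul(Mul(5, t), 5) = Mul(25, t))
Add(Mul(-56, 89), Function('b')(Function('c')(Mul(5, Add(1, 5))))) = Add(Mul(-56, 89), Mul(25, Mul(Mul(5, Add(1, 5)), Add(1, Mul(2, Mul(5, Add(1, 5))))))) = Add(-4984, Mul(25, Mul(Mul(5, 6), Add(1, Mul(2, Mul(5, 6)))))) = Add(-4984, Mul(25, Mul(30, Add(1, Mul(2, 30))))) = Add(-4984, Mul(25, Mul(30, Add(1, 60)))) = Add(-4984, Mul(25, Mul(30, 61))) = Add(-4984, Mul(25, 1830)) = Add(-4984, 45750) = 40766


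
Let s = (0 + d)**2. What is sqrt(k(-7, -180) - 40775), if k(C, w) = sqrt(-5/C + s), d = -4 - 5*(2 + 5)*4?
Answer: sqrt(-1997975 + 7*sqrt(1016099))/7 ≈ 201.57*I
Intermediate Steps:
d = -144 (d = -4 - 5*7*4 = -4 - 35*4 = -4 - 140 = -144)
s = 20736 (s = (0 - 144)**2 = (-144)**2 = 20736)
k(C, w) = sqrt(20736 - 5/C) (k(C, w) = sqrt(-5/C + 20736) = sqrt(20736 - 5/C))
sqrt(k(-7, -180) - 40775) = sqrt(sqrt(20736 - 5/(-7)) - 40775) = sqrt(sqrt(20736 - 5*(-1/7)) - 40775) = sqrt(sqrt(20736 + 5/7) - 40775) = sqrt(sqrt(145157/7) - 40775) = sqrt(sqrt(1016099)/7 - 40775) = sqrt(-40775 + sqrt(1016099)/7)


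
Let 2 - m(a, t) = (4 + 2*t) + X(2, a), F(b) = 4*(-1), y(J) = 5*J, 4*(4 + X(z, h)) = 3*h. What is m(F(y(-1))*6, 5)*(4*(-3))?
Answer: -120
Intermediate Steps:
X(z, h) = -4 + 3*h/4 (X(z, h) = -4 + (3*h)/4 = -4 + 3*h/4)
F(b) = -4
m(a, t) = 2 - 2*t - 3*a/4 (m(a, t) = 2 - ((4 + 2*t) + (-4 + 3*a/4)) = 2 - (2*t + 3*a/4) = 2 + (-2*t - 3*a/4) = 2 - 2*t - 3*a/4)
m(F(y(-1))*6, 5)*(4*(-3)) = (2 - 2*5 - (-3)*6)*(4*(-3)) = (2 - 10 - 3/4*(-24))*(-12) = (2 - 10 + 18)*(-12) = 10*(-12) = -120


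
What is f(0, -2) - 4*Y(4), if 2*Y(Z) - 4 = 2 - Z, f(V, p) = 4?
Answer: 0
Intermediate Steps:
Y(Z) = 3 - Z/2 (Y(Z) = 2 + (2 - Z)/2 = 2 + (1 - Z/2) = 3 - Z/2)
f(0, -2) - 4*Y(4) = 4 - 4*(3 - 1/2*4) = 4 - 4*(3 - 2) = 4 - 4*1 = 4 - 4 = 0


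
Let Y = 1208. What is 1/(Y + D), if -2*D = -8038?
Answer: 1/5227 ≈ 0.00019131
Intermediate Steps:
D = 4019 (D = -½*(-8038) = 4019)
1/(Y + D) = 1/(1208 + 4019) = 1/5227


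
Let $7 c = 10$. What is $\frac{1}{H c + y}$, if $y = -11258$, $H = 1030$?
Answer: $- \frac{7}{68506} \approx -0.00010218$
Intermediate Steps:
$c = \frac{10}{7}$ ($c = \frac{1}{7} \cdot 10 = \frac{10}{7} \approx 1.4286$)
$\frac{1}{H c + y} = \frac{1}{1030 \cdot \frac{10}{7} - 11258} = \frac{1}{\frac{10300}{7} - 11258} = \frac{1}{- \frac{68506}{7}} = - \frac{7}{68506}$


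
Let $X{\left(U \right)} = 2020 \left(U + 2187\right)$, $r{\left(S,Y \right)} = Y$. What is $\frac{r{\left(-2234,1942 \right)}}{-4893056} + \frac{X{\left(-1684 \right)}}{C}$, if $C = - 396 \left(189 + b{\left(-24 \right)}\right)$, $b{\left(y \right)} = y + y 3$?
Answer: $- \frac{621463749917}{22525183296} \approx -27.59$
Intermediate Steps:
$b{\left(y \right)} = 4 y$ ($b{\left(y \right)} = y + 3 y = 4 y$)
$C = -36828$ ($C = - 396 \left(189 + 4 \left(-24\right)\right) = - 396 \left(189 - 96\right) = \left(-396\right) 93 = -36828$)
$X{\left(U \right)} = 4417740 + 2020 U$ ($X{\left(U \right)} = 2020 \left(2187 + U\right) = 4417740 + 2020 U$)
$\frac{r{\left(-2234,1942 \right)}}{-4893056} + \frac{X{\left(-1684 \right)}}{C} = \frac{1942}{-4893056} + \frac{4417740 + 2020 \left(-1684\right)}{-36828} = 1942 \left(- \frac{1}{4893056}\right) + \left(4417740 - 3401680\right) \left(- \frac{1}{36828}\right) = - \frac{971}{2446528} + 1016060 \left(- \frac{1}{36828}\right) = - \frac{971}{2446528} - \frac{254015}{9207} = - \frac{621463749917}{22525183296}$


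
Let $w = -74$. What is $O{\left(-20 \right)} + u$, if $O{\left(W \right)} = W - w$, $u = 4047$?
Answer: $4101$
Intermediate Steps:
$O{\left(W \right)} = 74 + W$ ($O{\left(W \right)} = W - -74 = W + 74 = 74 + W$)
$O{\left(-20 \right)} + u = \left(74 - 20\right) + 4047 = 54 + 4047 = 4101$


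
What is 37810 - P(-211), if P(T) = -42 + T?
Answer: 38063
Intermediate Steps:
37810 - P(-211) = 37810 - (-42 - 211) = 37810 - 1*(-253) = 37810 + 253 = 38063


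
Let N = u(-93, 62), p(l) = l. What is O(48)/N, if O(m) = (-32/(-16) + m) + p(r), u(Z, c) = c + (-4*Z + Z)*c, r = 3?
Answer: 53/17360 ≈ 0.0030530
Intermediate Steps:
u(Z, c) = c - 3*Z*c (u(Z, c) = c + (-3*Z)*c = c - 3*Z*c)
N = 17360 (N = 62*(1 - 3*(-93)) = 62*(1 + 279) = 62*280 = 17360)
O(m) = 5 + m (O(m) = (-32/(-16) + m) + 3 = (-32*(-1/16) + m) + 3 = (2 + m) + 3 = 5 + m)
O(48)/N = (5 + 48)/17360 = 53*(1/17360) = 53/17360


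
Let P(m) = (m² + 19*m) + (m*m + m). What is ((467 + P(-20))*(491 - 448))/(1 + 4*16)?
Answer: 37281/65 ≈ 573.55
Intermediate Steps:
P(m) = 2*m² + 20*m (P(m) = (m² + 19*m) + (m² + m) = (m² + 19*m) + (m + m²) = 2*m² + 20*m)
((467 + P(-20))*(491 - 448))/(1 + 4*16) = ((467 + 2*(-20)*(10 - 20))*(491 - 448))/(1 + 4*16) = ((467 + 2*(-20)*(-10))*43)/(1 + 64) = ((467 + 400)*43)/65 = (867*43)*(1/65) = 37281*(1/65) = 37281/65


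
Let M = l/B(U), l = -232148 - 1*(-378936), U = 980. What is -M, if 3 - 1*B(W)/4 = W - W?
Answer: -36697/3 ≈ -12232.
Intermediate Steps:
l = 146788 (l = -232148 + 378936 = 146788)
B(W) = 12 (B(W) = 12 - 4*(W - W) = 12 - 4*0 = 12 + 0 = 12)
M = 36697/3 (M = 146788/12 = 146788*(1/12) = 36697/3 ≈ 12232.)
-M = -1*36697/3 = -36697/3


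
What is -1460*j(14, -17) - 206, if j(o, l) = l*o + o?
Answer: 326834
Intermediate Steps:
j(o, l) = o + l*o
-1460*j(14, -17) - 206 = -20440*(1 - 17) - 206 = -20440*(-16) - 206 = -1460*(-224) - 206 = 327040 - 206 = 326834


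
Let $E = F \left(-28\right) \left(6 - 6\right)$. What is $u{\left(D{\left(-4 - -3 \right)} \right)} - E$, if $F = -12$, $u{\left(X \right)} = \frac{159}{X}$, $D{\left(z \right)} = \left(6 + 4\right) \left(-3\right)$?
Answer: $- \frac{53}{10} \approx -5.3$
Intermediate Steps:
$D{\left(z \right)} = -30$ ($D{\left(z \right)} = 10 \left(-3\right) = -30$)
$E = 0$ ($E = \left(-12\right) \left(-28\right) \left(6 - 6\right) = 336 \cdot 0 = 0$)
$u{\left(D{\left(-4 - -3 \right)} \right)} - E = \frac{159}{-30} - 0 = 159 \left(- \frac{1}{30}\right) + 0 = - \frac{53}{10} + 0 = - \frac{53}{10}$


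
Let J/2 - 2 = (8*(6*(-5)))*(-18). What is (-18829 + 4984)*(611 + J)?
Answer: -128135475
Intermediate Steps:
J = 8644 (J = 4 + 2*((8*(6*(-5)))*(-18)) = 4 + 2*((8*(-30))*(-18)) = 4 + 2*(-240*(-18)) = 4 + 2*4320 = 4 + 8640 = 8644)
(-18829 + 4984)*(611 + J) = (-18829 + 4984)*(611 + 8644) = -13845*9255 = -128135475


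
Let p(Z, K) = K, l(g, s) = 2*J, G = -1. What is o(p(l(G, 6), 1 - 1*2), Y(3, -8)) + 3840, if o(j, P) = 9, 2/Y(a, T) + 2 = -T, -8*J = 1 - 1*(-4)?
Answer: 3849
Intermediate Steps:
J = -5/8 (J = -(1 - 1*(-4))/8 = -(1 + 4)/8 = -1/8*5 = -5/8 ≈ -0.62500)
l(g, s) = -5/4 (l(g, s) = 2*(-5/8) = -5/4)
Y(a, T) = 2/(-2 - T)
o(p(l(G, 6), 1 - 1*2), Y(3, -8)) + 3840 = 9 + 3840 = 3849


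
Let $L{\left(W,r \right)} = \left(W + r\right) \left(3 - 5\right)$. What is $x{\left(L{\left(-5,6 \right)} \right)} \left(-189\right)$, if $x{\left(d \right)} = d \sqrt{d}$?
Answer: $378 i \sqrt{2} \approx 534.57 i$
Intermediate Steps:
$L{\left(W,r \right)} = - 2 W - 2 r$ ($L{\left(W,r \right)} = \left(W + r\right) \left(-2\right) = - 2 W - 2 r$)
$x{\left(d \right)} = d^{\frac{3}{2}}$
$x{\left(L{\left(-5,6 \right)} \right)} \left(-189\right) = \left(\left(-2\right) \left(-5\right) - 12\right)^{\frac{3}{2}} \left(-189\right) = \left(10 - 12\right)^{\frac{3}{2}} \left(-189\right) = \left(-2\right)^{\frac{3}{2}} \left(-189\right) = - 2 i \sqrt{2} \left(-189\right) = 378 i \sqrt{2}$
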